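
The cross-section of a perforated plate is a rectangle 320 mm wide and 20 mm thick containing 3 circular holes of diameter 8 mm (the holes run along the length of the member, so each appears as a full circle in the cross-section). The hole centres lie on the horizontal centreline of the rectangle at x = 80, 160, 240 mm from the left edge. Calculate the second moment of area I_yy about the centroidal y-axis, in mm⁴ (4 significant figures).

Decompose the section into non-overlapping parts with the origin at the bottom-left of its bounding rectangle.
Plate: 320 × 20, A = 6 400 mm², x = 160 mm, Ī = 54 613 333 mm⁴.
Hole 1 (subtracted): ⌀8, A = 50.2655 mm², x = 80 mm, Ī = 201.062 mm⁴.
Hole 2 (subtracted): ⌀8, A = 50.2655 mm², x = 160 mm, Ī = 201.062 mm⁴.
Hole 3 (subtracted): ⌀8, A = 50.2655 mm², x = 240 mm, Ī = 201.062 mm⁴.
By symmetry the centroid is at mid-width, x̄ = 160 mm.
Transfer each piece to the centroidal y-axis using Ī + A·d² with d = x − 160:
  plate: d = 0 mm → contributes +54 613 333 mm⁴
  hole 1: d = -80 mm → contributes −321 900 mm⁴
  hole 2: d = 0 mm → contributes −201.062 mm⁴
  hole 3: d = 80 mm → contributes −321 900 mm⁴
Total I = 53 969 332 mm⁴.

I_yy ≈ 5.397 × 10⁷ mm⁴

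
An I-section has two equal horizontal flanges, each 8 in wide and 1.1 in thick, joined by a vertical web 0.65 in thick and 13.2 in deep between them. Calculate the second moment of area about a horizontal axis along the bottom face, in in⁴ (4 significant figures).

Decompose the section into non-overlapping parts with the origin at the bottom-left of its bounding rectangle.
Bottom flange: 8 × 1.1, A = 8.8 in², y = 0.55 in, Ī = 0.887333 in⁴.
Web: 0.65 × 13.2, A = 8.58 in², y = 7.7 in, Ī = 124.582 in⁴.
Top flange: 8 × 1.1, A = 8.8 in², y = 14.85 in, Ī = 0.887333 in⁴.
Transfer each piece to the bottom edge using Ī + A·d² with d = y − 0:
  bottom flange: d = 0.55 in → contributes +3.54933 in⁴
  web: d = 7.7 in → contributes +633.29 in⁴
  top flange: d = 14.85 in → contributes +1941.49 in⁴
Total I = 2578.32 in⁴.

I_base ≈ 2578 in⁴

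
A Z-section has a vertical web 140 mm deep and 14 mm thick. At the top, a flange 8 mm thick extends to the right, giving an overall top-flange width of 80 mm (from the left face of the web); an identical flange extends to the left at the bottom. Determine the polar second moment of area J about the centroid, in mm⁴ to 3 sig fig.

Decompose the section into non-overlapping parts with the origin at the bottom-left of its bounding rectangle.
Web: 14 × 140, A = 1 960 mm², y = 70 mm, Ī = 3 201 333 mm⁴.
Top flange (beyond web): 66 × 8, A = 528 mm², y = 136 mm, Ī = 2 816 mm⁴.
Bottom flange (beyond web): 66 × 8, A = 528 mm², y = 4 mm, Ī = 2 816 mm⁴.
Centroid: ȳ = ΣA·y / ΣA = 70 mm.
Transfer each piece to the centroidal x-axis using Ī + A·d² with d = y − 70:
  web: d = 0 mm → contributes +3 201 333 mm⁴
  top flange (beyond web): d = 66 mm → contributes +2 302 784 mm⁴
  bottom flange (beyond web): d = -66 mm → contributes +2 302 784 mm⁴
Total I = 7 806 901 mm⁴.
For the y-axis: x̄ = 73 mm.
Repeating about the centroidal y-axis gives I_y = 2 104 941 mm⁴.
Polar second moment: J = I_x + I_y = 9 911 843 mm⁴.

J ≈ 9.91 × 10⁶ mm⁴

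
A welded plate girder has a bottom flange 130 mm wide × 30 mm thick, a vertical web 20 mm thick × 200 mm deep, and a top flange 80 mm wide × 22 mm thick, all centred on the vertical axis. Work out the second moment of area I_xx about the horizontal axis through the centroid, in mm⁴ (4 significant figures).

I_xx ≈ 8.033 × 10⁷ mm⁴

Split into non-overlapping primitives; take the origin at the lower-left of the bounding box.
Bottom plate: 130 × 30, A = 3 900 mm², y = 15 mm, Ī = 292 500 mm⁴.
Web plate: 20 × 200, A = 4 000 mm², y = 130 mm, Ī = 13 333 333 mm⁴.
Top plate: 80 × 22, A = 1 760 mm², y = 241 mm, Ī = 70986.7 mm⁴.
Centroid: ȳ = ΣA·y / ΣA = 103.795 mm.
Transfer each piece to the horizontal axis through the centroid using Ī + A·d² with d = y − 103.795:
  bottom plate: d = -88.795 mm → contributes +31 042 274 mm⁴
  web plate: d = 26.205 mm → contributes +16 080 135 mm⁴
  top plate: d = 137.205 mm → contributes +33 203 345 mm⁴
Total I = 80 325 754 mm⁴.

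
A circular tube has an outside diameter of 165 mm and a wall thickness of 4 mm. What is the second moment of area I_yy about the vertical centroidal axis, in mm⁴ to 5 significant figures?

I_yy ≈ 6.5594 × 10⁶ mm⁴

Treat the section as a set of non-overlapping primitives; coordinates are from the bounding-box lower-left.
Outer circle: ⌀165, A = 21382.46 mm², x = 82.5 mm, Ī = 36 383 601 mm⁴.
Bore (subtracted): ⌀157, A = 19359.28 mm², x = 82.5 mm, Ī = 29 824 180 mm⁴.
By symmetry the centroid is at mid-width, x̄ = 82.5 mm.
All pieces are centred on the vertical centroidal axis, so I = ΣĪ (holes subtracted) = 6 559 421 mm⁴.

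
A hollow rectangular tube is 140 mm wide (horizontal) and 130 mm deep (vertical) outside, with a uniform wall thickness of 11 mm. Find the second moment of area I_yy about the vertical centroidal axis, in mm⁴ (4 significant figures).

Split into non-overlapping primitives; take the origin at the lower-left of the bounding box.
Outer rectangle: 140 × 130, A = 18 200 mm², x = 70 mm, Ī = 29 726 667 mm⁴.
Inner void (subtracted): 118 × 108, A = 12 744 mm², x = 70 mm, Ī = 14 787 288 mm⁴.
By symmetry the centroid is at mid-width, x̄ = 70 mm.
All pieces are centred on the vertical centroidal axis, so I = ΣĪ (holes subtracted) = 14 939 379 mm⁴.

I_yy ≈ 1.494 × 10⁷ mm⁴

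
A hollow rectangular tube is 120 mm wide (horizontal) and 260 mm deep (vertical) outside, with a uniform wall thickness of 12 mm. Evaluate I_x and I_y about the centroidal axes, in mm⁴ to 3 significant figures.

I_x ≈ 7.06 × 10⁷ mm⁴, I_y ≈ 2.00 × 10⁷ mm⁴

Decompose the section into non-overlapping parts with the origin at the bottom-left of its bounding rectangle.
Outer rectangle: 120 × 260, A = 31 200 mm², y = 130 mm, Ī = 175 760 000 mm⁴.
Inner void (subtracted): 96 × 236, A = 22 656 mm², y = 130 mm, Ī = 105 154 048 mm⁴.
By symmetry the centroid is at mid-height, ȳ = 130 mm.
All pieces are centred on the centroidal x-axis, so I = ΣĪ (holes subtracted) = 70 605 952 mm⁴.
Repeating about the centroidal y-axis gives I_y = 20 040 192 mm⁴.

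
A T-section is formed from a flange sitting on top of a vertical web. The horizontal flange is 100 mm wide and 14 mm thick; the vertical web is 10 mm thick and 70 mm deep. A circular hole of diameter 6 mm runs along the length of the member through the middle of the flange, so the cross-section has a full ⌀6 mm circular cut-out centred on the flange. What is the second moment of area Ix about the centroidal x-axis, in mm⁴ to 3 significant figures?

Break the section into simple shapes (no overlaps), measuring from the bottom-left corner of the bounding box.
Flange: 100 × 14, A = 1 400 mm², y = 77 mm, Ī = 22 867 mm⁴.
Web: 10 × 70, A = 700 mm², y = 35 mm, Ī = 285 833 mm⁴.
Hole (subtracted): ⌀6, A = 28.274 mm², y = 77 mm, Ī = 63.617 mm⁴.
Centroid: ȳ = ΣA·y / ΣA = 62.809 mm.
Transfer each piece to the centroidal x-axis using Ī + A·d² with d = y − 62.809:
  flange: d = 14.191 mm → contributes +304 808 mm⁴
  web: d = -27.809 mm → contributes +827 169 mm⁴
  hole: d = 14.191 mm → contributes −5757.7 mm⁴
Total I = 1 126 219 mm⁴.

Ix ≈ 1.13 × 10⁶ mm⁴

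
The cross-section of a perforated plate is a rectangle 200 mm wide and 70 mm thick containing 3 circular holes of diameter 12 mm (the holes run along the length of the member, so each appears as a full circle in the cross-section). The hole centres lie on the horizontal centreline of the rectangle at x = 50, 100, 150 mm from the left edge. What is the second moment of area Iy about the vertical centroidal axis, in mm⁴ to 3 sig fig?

Iy ≈ 4.61 × 10⁷ mm⁴

Decompose the section into non-overlapping parts with the origin at the bottom-left of its bounding rectangle.
Plate: 200 × 70, A = 14 000 mm², x = 100 mm, Ī = 46 666 667 mm⁴.
Hole 1 (subtracted): ⌀12, A = 113.1 mm², x = 50 mm, Ī = 1017.9 mm⁴.
Hole 2 (subtracted): ⌀12, A = 113.1 mm², x = 100 mm, Ī = 1017.9 mm⁴.
Hole 3 (subtracted): ⌀12, A = 113.1 mm², x = 150 mm, Ī = 1017.9 mm⁴.
By symmetry the centroid is at mid-width, x̄ = 100 mm.
Transfer each piece to the vertical centroidal axis using Ī + A·d² with d = x − 100:
  plate: d = 0 mm → contributes +46 666 667 mm⁴
  hole 1: d = -50 mm → contributes −283 761 mm⁴
  hole 2: d = 0 mm → contributes −1017.9 mm⁴
  hole 3: d = 50 mm → contributes −283 761 mm⁴
Total I = 46 098 126 mm⁴.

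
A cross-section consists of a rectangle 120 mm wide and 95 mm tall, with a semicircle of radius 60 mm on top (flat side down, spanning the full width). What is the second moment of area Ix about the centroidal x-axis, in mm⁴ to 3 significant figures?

Ix ≈ 3.01 × 10⁷ mm⁴

Break the section into simple shapes (no overlaps), measuring from the bottom-left corner of the bounding box.
Rectangular body: 120 × 95, A = 11 400 mm², y = 47.5 mm, Ī = 8 573 750 mm⁴.
Semicircular cap: semicircle r = 60, A = 5654.9 mm², y = 120.46 mm, Ī = 1 422 450 mm⁴.
Centroid: ȳ = ΣA·y / ΣA = 71.693 mm.
Transfer each piece to the centroidal x-axis using Ī + A·d² with d = y − 71.693:
  rectangular body: d = -24.193 mm → contributes +15 246 112 mm⁴
  semicircular cap: d = 48.772 mm → contributes +14 873 683 mm⁴
Total I = 30 119 796 mm⁴.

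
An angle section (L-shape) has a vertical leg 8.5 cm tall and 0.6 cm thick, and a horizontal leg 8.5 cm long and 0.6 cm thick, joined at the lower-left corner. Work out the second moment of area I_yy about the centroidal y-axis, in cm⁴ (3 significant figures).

I_yy ≈ 69.2 cm⁴

Treat the section as a set of non-overlapping primitives; coordinates are from the bounding-box lower-left.
Vertical leg: 0.6 × 8.5, A = 5.1 cm², x = 0.3 cm, Ī = 0.153 cm⁴.
Horizontal leg (remainder): 7.9 × 0.6, A = 4.74 cm², x = 4.55 cm, Ī = 24.652 cm⁴.
Centroid: x̄ = ΣA·x / ΣA = 2.3473 cm.
Transfer each piece to the centroidal y-axis using Ī + A·d² with d = x − 2.3473:
  vertical leg: d = -2.0473 cm → contributes +21.528 cm⁴
  horizontal leg (remainder): d = 2.2027 cm → contributes +47.651 cm⁴
Total I = 69.179 cm⁴.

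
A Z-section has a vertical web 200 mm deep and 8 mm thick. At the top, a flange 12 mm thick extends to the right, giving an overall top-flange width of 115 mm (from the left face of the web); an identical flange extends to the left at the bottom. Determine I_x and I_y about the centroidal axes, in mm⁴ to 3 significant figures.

Treat the section as a set of non-overlapping primitives; coordinates are from the bounding-box lower-left.
Web: 8 × 200, A = 1 600 mm², y = 100 mm, Ī = 5 333 333 mm⁴.
Top flange (beyond web): 107 × 12, A = 1 284 mm², y = 194 mm, Ī = 15 408 mm⁴.
Bottom flange (beyond web): 107 × 12, A = 1 284 mm², y = 6 mm, Ī = 15 408 mm⁴.
Centroid: ȳ = ΣA·y / ΣA = 100 mm.
Transfer each piece to the centroidal x-axis using Ī + A·d² with d = y − 100:
  web: d = 0 mm → contributes +5 333 333 mm⁴
  top flange (beyond web): d = 94 mm → contributes +11 360 832 mm⁴
  bottom flange (beyond web): d = -94 mm → contributes +11 360 832 mm⁴
Total I = 28 054 997 mm⁴.
For the y-axis: x̄ = 111 mm.
Repeating about the centroidal y-axis gives I_y = 10 949 069 mm⁴.

I_x ≈ 2.81 × 10⁷ mm⁴, I_y ≈ 1.09 × 10⁷ mm⁴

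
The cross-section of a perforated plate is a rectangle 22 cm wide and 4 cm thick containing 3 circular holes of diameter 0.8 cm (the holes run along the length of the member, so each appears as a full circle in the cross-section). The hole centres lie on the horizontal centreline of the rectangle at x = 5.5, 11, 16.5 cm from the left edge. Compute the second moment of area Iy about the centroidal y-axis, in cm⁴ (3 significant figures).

Iy ≈ 3520 cm⁴

Split into non-overlapping primitives; take the origin at the lower-left of the bounding box.
Plate: 22 × 4, A = 88 cm², x = 11 cm, Ī = 3549.3 cm⁴.
Hole 1 (subtracted): ⌀0.8, A = 0.50265 cm², x = 5.5 cm, Ī = 0.020106 cm⁴.
Hole 2 (subtracted): ⌀0.8, A = 0.50265 cm², x = 11 cm, Ī = 0.020106 cm⁴.
Hole 3 (subtracted): ⌀0.8, A = 0.50265 cm², x = 16.5 cm, Ī = 0.020106 cm⁴.
By symmetry the centroid is at mid-width, x̄ = 11 cm.
Transfer each piece to the centroidal y-axis using Ī + A·d² with d = x − 11:
  plate: d = 0 cm → contributes +3549.3 cm⁴
  hole 1: d = -5.5 cm → contributes −15.225 cm⁴
  hole 2: d = 0 cm → contributes −0.020106 cm⁴
  hole 3: d = 5.5 cm → contributes −15.225 cm⁴
Total I = 3518.9 cm⁴.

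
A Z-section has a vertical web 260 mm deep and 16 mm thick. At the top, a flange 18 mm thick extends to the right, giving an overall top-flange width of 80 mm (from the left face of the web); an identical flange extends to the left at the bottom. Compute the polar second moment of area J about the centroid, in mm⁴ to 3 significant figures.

J ≈ 6.18 × 10⁷ mm⁴

Break the section into simple shapes (no overlaps), measuring from the bottom-left corner of the bounding box.
Web: 16 × 260, A = 4 160 mm², y = 130 mm, Ī = 23 434 667 mm⁴.
Top flange (beyond web): 64 × 18, A = 1 152 mm², y = 251 mm, Ī = 31 104 mm⁴.
Bottom flange (beyond web): 64 × 18, A = 1 152 mm², y = 9 mm, Ī = 31 104 mm⁴.
Centroid: ȳ = ΣA·y / ΣA = 130 mm.
Transfer each piece to the centroidal x-axis using Ī + A·d² with d = y − 130:
  web: d = 0 mm → contributes +23 434 667 mm⁴
  top flange (beyond web): d = 121 mm → contributes +16 897 536 mm⁴
  bottom flange (beyond web): d = -121 mm → contributes +16 897 536 mm⁴
Total I = 57 229 739 mm⁴.
For the y-axis: x̄ = 72 mm.
Repeating about the centroidal y-axis gives I_y = 4 561 579 mm⁴.
Polar second moment: J = I_x + I_y = 61 791 317 mm⁴.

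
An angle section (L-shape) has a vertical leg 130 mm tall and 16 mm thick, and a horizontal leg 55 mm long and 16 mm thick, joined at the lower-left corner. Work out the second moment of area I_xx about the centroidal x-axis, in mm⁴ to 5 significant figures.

I_xx ≈ 4.5022 × 10⁶ mm⁴

Split into non-overlapping primitives; take the origin at the lower-left of the bounding box.
Vertical leg: 16 × 130, A = 2 080 mm², y = 65 mm, Ī = 2 929 333 mm⁴.
Horizontal leg (remainder): 39 × 16, A = 624 mm², y = 8 mm, Ī = 13 312 mm⁴.
Centroid: ȳ = ΣA·y / ΣA = 51.84615 mm.
Transfer each piece to the centroidal x-axis using Ī + A·d² with d = y − 51.84615:
  vertical leg: d = 13.15385 mm → contributes +3 289 223 mm⁴
  horizontal leg (remainder): d = -43.84615 mm → contributes +1 212 943 mm⁴
Total I = 4 502 165 mm⁴.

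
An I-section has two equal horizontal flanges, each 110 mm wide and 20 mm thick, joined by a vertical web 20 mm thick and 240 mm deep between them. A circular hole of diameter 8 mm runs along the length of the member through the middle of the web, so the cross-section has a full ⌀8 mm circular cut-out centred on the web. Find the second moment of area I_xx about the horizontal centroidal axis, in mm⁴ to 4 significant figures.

I_xx ≈ 9.755 × 10⁷ mm⁴

Split into non-overlapping primitives; take the origin at the lower-left of the bounding box.
Bottom flange: 110 × 20, A = 2 200 mm², y = 10 mm, Ī = 73333.3 mm⁴.
Web: 20 × 240, A = 4 800 mm², y = 140 mm, Ī = 23 040 000 mm⁴.
Top flange: 110 × 20, A = 2 200 mm², y = 270 mm, Ī = 73333.3 mm⁴.
Hole (subtracted): ⌀8, A = 50.2655 mm², y = 140 mm, Ī = 201.062 mm⁴.
By symmetry the centroid is at mid-height, ȳ = 140 mm.
Transfer each piece to the horizontal centroidal axis using Ī + A·d² with d = y − 140:
  bottom flange: d = -130 mm → contributes +37 253 333 mm⁴
  web: d = 0 mm → contributes +23 040 000 mm⁴
  top flange: d = 130 mm → contributes +37 253 333 mm⁴
  hole: d = 0 mm → contributes −201.062 mm⁴
Total I = 97 546 466 mm⁴.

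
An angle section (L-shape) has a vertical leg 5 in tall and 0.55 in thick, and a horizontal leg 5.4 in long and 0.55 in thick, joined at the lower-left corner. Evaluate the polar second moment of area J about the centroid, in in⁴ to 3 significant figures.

Treat the section as a set of non-overlapping primitives; coordinates are from the bounding-box lower-left.
Vertical leg: 0.55 × 5, A = 2.75 in², y = 2.5 in, Ī = 5.7292 in⁴.
Horizontal leg (remainder): 4.85 × 0.55, A = 2.6675 in², y = 0.275 in, Ī = 0.067243 in⁴.
Centroid: ȳ = ΣA·y / ΣA = 1.4044 in.
Transfer each piece to the centroidal x-axis using Ī + A·d² with d = y − 1.4044:
  vertical leg: d = 1.0956 in → contributes +9.0298 in⁴
  horizontal leg (remainder): d = -1.1294 in → contributes +3.47 in⁴
Total I = 12.5 in⁴.
For the y-axis: x̄ = 1.6044 in.
Repeating about the centroidal y-axis gives I_y = 15.169 in⁴.
Polar second moment: J = I_x + I_y = 27.669 in⁴.

J ≈ 27.7 in⁴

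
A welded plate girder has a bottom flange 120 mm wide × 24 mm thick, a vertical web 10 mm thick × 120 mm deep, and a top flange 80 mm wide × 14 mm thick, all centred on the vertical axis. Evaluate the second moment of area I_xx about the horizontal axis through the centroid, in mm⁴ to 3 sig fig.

I_xx ≈ 1.82 × 10⁷ mm⁴

Break the section into simple shapes (no overlaps), measuring from the bottom-left corner of the bounding box.
Bottom plate: 120 × 24, A = 2 880 mm², y = 12 mm, Ī = 138 240 mm⁴.
Web plate: 10 × 120, A = 1 200 mm², y = 84 mm, Ī = 1 440 000 mm⁴.
Top plate: 80 × 14, A = 1 120 mm², y = 151 mm, Ī = 18 293 mm⁴.
Centroid: ȳ = ΣA·y / ΣA = 58.554 mm.
Transfer each piece to the horizontal axis through the centroid using Ī + A·d² with d = y − 58.554:
  bottom plate: d = -46.554 mm → contributes +6 379 951 mm⁴
  web plate: d = 25.446 mm → contributes +2 217 008 mm⁴
  top plate: d = 92.446 mm → contributes +9 590 140 mm⁴
Total I = 18 187 098 mm⁴.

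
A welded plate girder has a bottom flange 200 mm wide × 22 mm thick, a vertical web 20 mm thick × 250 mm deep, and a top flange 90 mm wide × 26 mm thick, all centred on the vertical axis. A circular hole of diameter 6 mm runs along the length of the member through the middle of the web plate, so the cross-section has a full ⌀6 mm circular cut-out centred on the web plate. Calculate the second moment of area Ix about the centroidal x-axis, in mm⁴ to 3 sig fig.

Ix ≈ 1.46 × 10⁸ mm⁴

Decompose the section into non-overlapping parts with the origin at the bottom-left of its bounding rectangle.
Bottom plate: 200 × 22, A = 4 400 mm², y = 11 mm, Ī = 177 467 mm⁴.
Web plate: 20 × 250, A = 5 000 mm², y = 147 mm, Ī = 26 041 667 mm⁴.
Top plate: 90 × 26, A = 2 340 mm², y = 285 mm, Ī = 131 820 mm⁴.
Hole (subtracted): ⌀6, A = 28.274 mm², y = 147 mm, Ī = 63.617 mm⁴.
Centroid: ȳ = ΣA·y / ΣA = 123.48 mm.
Transfer each piece to the centroidal x-axis using Ī + A·d² with d = y − 123.48:
  bottom plate: d = -112.48 mm → contributes +55 843 460 mm⁴
  web plate: d = 23.522 mm → contributes +28 808 025 mm⁴
  top plate: d = 161.52 mm → contributes +61 180 707 mm⁴
  hole: d = 23.522 mm → contributes −15 707 mm⁴
Total I = 145 816 485 mm⁴.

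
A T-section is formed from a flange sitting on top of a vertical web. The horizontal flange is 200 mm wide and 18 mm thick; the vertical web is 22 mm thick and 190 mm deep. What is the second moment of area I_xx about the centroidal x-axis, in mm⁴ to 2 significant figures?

Decompose the section into non-overlapping parts with the origin at the bottom-left of its bounding rectangle.
Flange: 200 × 18, A = 3 600 mm², y = 199 mm, Ī = 97 200 mm⁴.
Web: 22 × 190, A = 4 180 mm², y = 95 mm, Ī = 12 574 833 mm⁴.
Centroid: ȳ = ΣA·y / ΣA = 143.1 mm.
Transfer each piece to the centroidal x-axis using Ī + A·d² with d = y − 143.1:
  flange: d = 55.88 mm → contributes +11 337 103 mm⁴
  web: d = -48.12 mm → contributes +22 255 132 mm⁴
Total I = 33 592 235 mm⁴.

I_xx ≈ 3.4 × 10⁷ mm⁴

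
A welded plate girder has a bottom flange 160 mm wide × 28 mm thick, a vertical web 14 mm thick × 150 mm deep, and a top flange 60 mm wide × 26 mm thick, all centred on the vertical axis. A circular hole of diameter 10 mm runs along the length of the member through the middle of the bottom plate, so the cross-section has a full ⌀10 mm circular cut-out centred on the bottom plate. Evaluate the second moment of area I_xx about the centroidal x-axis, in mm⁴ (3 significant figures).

I_xx ≈ 4.32 × 10⁷ mm⁴

Decompose the section into non-overlapping parts with the origin at the bottom-left of its bounding rectangle.
Bottom plate: 160 × 28, A = 4 480 mm², y = 14 mm, Ī = 292 693 mm⁴.
Web plate: 14 × 150, A = 2 100 mm², y = 103 mm, Ī = 3 937 500 mm⁴.
Top plate: 60 × 26, A = 1 560 mm², y = 191 mm, Ī = 87 880 mm⁴.
Hole (subtracted): ⌀10, A = 78.54 mm², y = 14 mm, Ī = 490.87 mm⁴.
Centroid: ȳ = ΣA·y / ΣA = 71.436 mm.
Transfer each piece to the centroidal x-axis using Ī + A·d² with d = y − 71.436:
  bottom plate: d = -57.436 mm → contributes +15 071 865 mm⁴
  web plate: d = 31.564 mm → contributes +6 029 668 mm⁴
  top plate: d = 119.56 mm → contributes +22 388 847 mm⁴
  hole: d = -57.436 mm → contributes −259 588 mm⁴
Total I = 43 230 792 mm⁴.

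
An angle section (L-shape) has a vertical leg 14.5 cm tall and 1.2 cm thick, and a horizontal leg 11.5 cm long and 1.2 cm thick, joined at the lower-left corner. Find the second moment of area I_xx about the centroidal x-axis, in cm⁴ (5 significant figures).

Treat the section as a set of non-overlapping primitives; coordinates are from the bounding-box lower-left.
Vertical leg: 1.2 × 14.5, A = 17.4 cm², y = 7.25 cm, Ī = 304.8625 cm⁴.
Horizontal leg (remainder): 10.3 × 1.2, A = 12.36 cm², y = 0.6 cm, Ī = 1.4832 cm⁴.
Centroid: ȳ = ΣA·y / ΣA = 4.488105 cm.
Transfer each piece to the centroidal x-axis using Ī + A·d² with d = y − 4.488105:
  vertical leg: d = 2.761895 cm → contributes +437.5908 cm⁴
  horizontal leg (remainder): d = -3.888105 cm → contributes +188.3338 cm⁴
Total I = 625.9246 cm⁴.

I_xx ≈ 625.92 cm⁴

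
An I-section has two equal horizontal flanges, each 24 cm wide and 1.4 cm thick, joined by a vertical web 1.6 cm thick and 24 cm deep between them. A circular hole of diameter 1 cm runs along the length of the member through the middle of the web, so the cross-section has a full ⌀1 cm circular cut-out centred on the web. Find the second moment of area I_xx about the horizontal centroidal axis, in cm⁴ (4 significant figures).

I_xx ≈ 1.269 × 10⁴ cm⁴

Decompose the section into non-overlapping parts with the origin at the bottom-left of its bounding rectangle.
Bottom flange: 24 × 1.4, A = 33.6 cm², y = 0.7 cm, Ī = 5.488 cm⁴.
Web: 1.6 × 24, A = 38.4 cm², y = 13.4 cm, Ī = 1843.2 cm⁴.
Top flange: 24 × 1.4, A = 33.6 cm², y = 26.1 cm, Ī = 5.488 cm⁴.
Hole (subtracted): ⌀1, A = 0.785398 cm², y = 13.4 cm, Ī = 0.0490874 cm⁴.
By symmetry the centroid is at mid-height, ȳ = 13.4 cm.
Transfer each piece to the horizontal centroidal axis using Ī + A·d² with d = y − 13.4:
  bottom flange: d = -12.7 cm → contributes +5424.83 cm⁴
  web: d = 0 cm → contributes +1843.2 cm⁴
  top flange: d = 12.7 cm → contributes +5424.83 cm⁴
  hole: d = 0 cm → contributes −0.0490874 cm⁴
Total I = 12692.8 cm⁴.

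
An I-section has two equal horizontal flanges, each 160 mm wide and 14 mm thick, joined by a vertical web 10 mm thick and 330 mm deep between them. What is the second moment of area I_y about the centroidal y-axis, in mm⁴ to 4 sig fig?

I_y ≈ 9.585 × 10⁶ mm⁴

Split into non-overlapping primitives; take the origin at the lower-left of the bounding box.
Bottom flange: 160 × 14, A = 2 240 mm², x = 80 mm, Ī = 4 778 667 mm⁴.
Web: 10 × 330, A = 3 300 mm², x = 80 mm, Ī = 27 500 mm⁴.
Top flange: 160 × 14, A = 2 240 mm², x = 80 mm, Ī = 4 778 667 mm⁴.
By symmetry the centroid is at mid-width, x̄ = 80 mm.
All pieces are centred on the centroidal y-axis, so I = ΣĪ = 9 584 833 mm⁴.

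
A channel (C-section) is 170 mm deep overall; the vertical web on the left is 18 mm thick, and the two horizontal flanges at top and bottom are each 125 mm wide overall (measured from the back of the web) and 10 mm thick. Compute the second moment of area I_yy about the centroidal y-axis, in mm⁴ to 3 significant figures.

Split into non-overlapping primitives; take the origin at the lower-left of the bounding box.
Web: 18 × 170, A = 3 060 mm², x = 9 mm, Ī = 82 620 mm⁴.
Top flange (beyond web): 107 × 10, A = 1 070 mm², x = 71.5 mm, Ī = 1 020 869 mm⁴.
Bottom flange (beyond web): 107 × 10, A = 1 070 mm², x = 71.5 mm, Ī = 1 020 869 mm⁴.
Centroid: x̄ = ΣA·x / ΣA = 34.721 mm.
Transfer each piece to the centroidal y-axis using Ī + A·d² with d = x − 34.721:
  web: d = -25.721 mm → contributes +2 107 048 mm⁴
  top flange (beyond web): d = 36.779 mm → contributes +2 468 241 mm⁴
  bottom flange (beyond web): d = 36.779 mm → contributes +2 468 241 mm⁴
Total I = 7 043 529 mm⁴.

I_yy ≈ 7.04 × 10⁶ mm⁴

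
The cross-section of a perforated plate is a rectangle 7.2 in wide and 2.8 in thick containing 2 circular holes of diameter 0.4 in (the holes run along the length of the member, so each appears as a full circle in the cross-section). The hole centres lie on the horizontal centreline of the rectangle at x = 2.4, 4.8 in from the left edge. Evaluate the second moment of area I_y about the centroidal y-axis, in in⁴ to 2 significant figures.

Decompose the section into non-overlapping parts with the origin at the bottom-left of its bounding rectangle.
Plate: 7.2 × 2.8, A = 20.16 in², x = 3.6 in, Ī = 87.09 in⁴.
Hole 1 (subtracted): ⌀0.4, A = 0.1257 in², x = 2.4 in, Ī = 0.001257 in⁴.
Hole 2 (subtracted): ⌀0.4, A = 0.1257 in², x = 4.8 in, Ī = 0.001257 in⁴.
By symmetry the centroid is at mid-width, x̄ = 3.6 in.
Transfer each piece to the centroidal y-axis using Ī + A·d² with d = x − 3.6:
  plate: d = 0 in → contributes +87.09 in⁴
  hole 1: d = -1.2 in → contributes −0.1822 in⁴
  hole 2: d = 1.2 in → contributes −0.1822 in⁴
Total I = 86.73 in⁴.

I_y ≈ 87 in⁴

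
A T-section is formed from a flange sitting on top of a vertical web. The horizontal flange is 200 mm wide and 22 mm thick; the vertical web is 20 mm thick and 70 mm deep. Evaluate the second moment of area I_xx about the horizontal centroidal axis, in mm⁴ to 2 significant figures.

Treat the section as a set of non-overlapping primitives; coordinates are from the bounding-box lower-left.
Flange: 200 × 22, A = 4 400 mm², y = 81 mm, Ī = 177 467 mm⁴.
Web: 20 × 70, A = 1 400 mm², y = 35 mm, Ī = 571 667 mm⁴.
Centroid: ȳ = ΣA·y / ΣA = 69.9 mm.
Transfer each piece to the horizontal centroidal axis using Ī + A·d² with d = y − 69.9:
  flange: d = 11.1 mm → contributes +719 928 mm⁴
  web: d = -34.9 mm → contributes +2 276 544 mm⁴
Total I = 2 996 471 mm⁴.

I_xx ≈ 3.0 × 10⁶ mm⁴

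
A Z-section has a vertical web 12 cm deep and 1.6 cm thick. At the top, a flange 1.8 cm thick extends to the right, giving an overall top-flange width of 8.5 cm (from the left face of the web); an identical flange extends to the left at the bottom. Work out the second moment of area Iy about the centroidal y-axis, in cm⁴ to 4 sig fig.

Iy ≈ 551.3 cm⁴

Treat the section as a set of non-overlapping primitives; coordinates are from the bounding-box lower-left.
Web: 1.6 × 12, A = 19.2 cm², x = 7.7 cm, Ī = 4.096 cm⁴.
Top flange (beyond web): 6.9 × 1.8, A = 12.42 cm², x = 11.95 cm, Ī = 49.2764 cm⁴.
Bottom flange (beyond web): 6.9 × 1.8, A = 12.42 cm², x = 3.45 cm, Ī = 49.2764 cm⁴.
Centroid: x̄ = ΣA·x / ΣA = 7.7 cm.
Transfer each piece to the centroidal y-axis using Ī + A·d² with d = x − 7.7:
  web: d = 0 cm → contributes +4.096 cm⁴
  top flange (beyond web): d = 4.25 cm → contributes +273.613 cm⁴
  bottom flange (beyond web): d = -4.25 cm → contributes +273.613 cm⁴
Total I = 551.321 cm⁴.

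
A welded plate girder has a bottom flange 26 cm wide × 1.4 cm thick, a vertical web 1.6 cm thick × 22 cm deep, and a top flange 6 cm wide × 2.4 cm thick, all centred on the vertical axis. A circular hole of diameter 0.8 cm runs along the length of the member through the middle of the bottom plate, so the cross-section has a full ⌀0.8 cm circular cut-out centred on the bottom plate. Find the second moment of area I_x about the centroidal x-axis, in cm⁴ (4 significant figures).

I_x ≈ 7792 cm⁴

Decompose the section into non-overlapping parts with the origin at the bottom-left of its bounding rectangle.
Bottom plate: 26 × 1.4, A = 36.4 cm², y = 0.7 cm, Ī = 5.94533 cm⁴.
Web plate: 1.6 × 22, A = 35.2 cm², y = 12.4 cm, Ī = 1419.73 cm⁴.
Top plate: 6 × 2.4, A = 14.4 cm², y = 24.6 cm, Ī = 6.912 cm⁴.
Hole (subtracted): ⌀0.8, A = 0.502655 cm², y = 0.7 cm, Ī = 0.0201062 cm⁴.
Centroid: ȳ = ΣA·y / ΣA = 9.54238 cm.
Transfer each piece to the centroidal x-axis using Ī + A·d² with d = y − 9.54238:
  bottom plate: d = -8.84238 cm → contributes +2851.98 cm⁴
  web plate: d = 2.85762 cm → contributes +1707.18 cm⁴
  top plate: d = 15.0576 cm → contributes +3271.85 cm⁴
  hole: d = -8.84238 cm → contributes −39.3215 cm⁴
Total I = 7791.68 cm⁴.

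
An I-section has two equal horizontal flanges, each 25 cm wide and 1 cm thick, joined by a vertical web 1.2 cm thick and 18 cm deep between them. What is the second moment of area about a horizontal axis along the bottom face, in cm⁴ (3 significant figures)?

Break the section into simple shapes (no overlaps), measuring from the bottom-left corner of the bounding box.
Bottom flange: 25 × 1, A = 25 cm², y = 0.5 cm, Ī = 2.0833 cm⁴.
Web: 1.2 × 18, A = 21.6 cm², y = 10 cm, Ī = 583.2 cm⁴.
Top flange: 25 × 1, A = 25 cm², y = 19.5 cm, Ī = 2.0833 cm⁴.
Transfer each piece to a horizontal axis along the bottom face using Ī + A·d² with d = y − 0:
  bottom flange: d = 0.5 cm → contributes +8.3333 cm⁴
  web: d = 10 cm → contributes +2743.2 cm⁴
  top flange: d = 19.5 cm → contributes +9508.3 cm⁴
Total I = 12 260 cm⁴.

I_base ≈ 1.23 × 10⁴ cm⁴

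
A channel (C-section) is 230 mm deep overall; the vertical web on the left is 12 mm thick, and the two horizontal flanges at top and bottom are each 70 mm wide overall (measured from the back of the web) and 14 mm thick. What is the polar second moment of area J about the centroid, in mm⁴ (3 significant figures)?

Treat the section as a set of non-overlapping primitives; coordinates are from the bounding-box lower-left.
Web: 12 × 230, A = 2 760 mm², y = 115 mm, Ī = 12 167 000 mm⁴.
Top flange (beyond web): 58 × 14, A = 812 mm², y = 223 mm, Ī = 13 263 mm⁴.
Bottom flange (beyond web): 58 × 14, A = 812 mm², y = 7 mm, Ī = 13 263 mm⁴.
By symmetry the centroid is at mid-height, ȳ = 115 mm.
Transfer each piece to the centroidal x-axis using Ī + A·d² with d = y − 115:
  web: d = 0 mm → contributes +12 167 000 mm⁴
  top flange (beyond web): d = 108 mm → contributes +9 484 431 mm⁴
  bottom flange (beyond web): d = -108 mm → contributes +9 484 431 mm⁴
Total I = 31 135 861 mm⁴.
For the y-axis: x̄ = 18.965 mm.
Repeating about the centroidal y-axis gives I_y = 1 740 832 mm⁴.
Polar second moment: J = I_x + I_y = 32 876 693 mm⁴.

J ≈ 3.29 × 10⁷ mm⁴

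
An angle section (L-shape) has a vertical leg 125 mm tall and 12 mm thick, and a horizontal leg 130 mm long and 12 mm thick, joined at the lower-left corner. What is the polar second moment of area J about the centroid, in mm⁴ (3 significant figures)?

J ≈ 9.03 × 10⁶ mm⁴

Split into non-overlapping primitives; take the origin at the lower-left of the bounding box.
Vertical leg: 12 × 125, A = 1 500 mm², y = 62.5 mm, Ī = 1 953 125 mm⁴.
Horizontal leg (remainder): 118 × 12, A = 1 416 mm², y = 6 mm, Ī = 16 992 mm⁴.
Centroid: ȳ = ΣA·y / ΣA = 35.064 mm.
Transfer each piece to the centroidal x-axis using Ī + A·d² with d = y − 35.064:
  vertical leg: d = 27.436 mm → contributes +3 082 244 mm⁴
  horizontal leg (remainder): d = -29.064 mm → contributes +1 213 092 mm⁴
Total I = 4 295 336 mm⁴.
For the y-axis: x̄ = 37.564 mm.
Repeating about the centroidal y-axis gives I_y = 4 738 501 mm⁴.
Polar second moment: J = I_x + I_y = 9 033 837 mm⁴.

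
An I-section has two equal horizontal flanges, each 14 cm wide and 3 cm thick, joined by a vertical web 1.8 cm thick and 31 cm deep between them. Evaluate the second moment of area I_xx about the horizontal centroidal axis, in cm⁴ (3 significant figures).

Split into non-overlapping primitives; take the origin at the lower-left of the bounding box.
Bottom flange: 14 × 3, A = 42 cm², y = 1.5 cm, Ī = 31.5 cm⁴.
Web: 1.8 × 31, A = 55.8 cm², y = 18.5 cm, Ī = 4468.7 cm⁴.
Top flange: 14 × 3, A = 42 cm², y = 35.5 cm, Ī = 31.5 cm⁴.
By symmetry the centroid is at mid-height, ȳ = 18.5 cm.
Transfer each piece to the horizontal centroidal axis using Ī + A·d² with d = y − 18.5:
  bottom flange: d = -17 cm → contributes +12 170 cm⁴
  web: d = 0 cm → contributes +4468.7 cm⁴
  top flange: d = 17 cm → contributes +12 170 cm⁴
Total I = 28 808 cm⁴.

I_xx ≈ 2.88 × 10⁴ cm⁴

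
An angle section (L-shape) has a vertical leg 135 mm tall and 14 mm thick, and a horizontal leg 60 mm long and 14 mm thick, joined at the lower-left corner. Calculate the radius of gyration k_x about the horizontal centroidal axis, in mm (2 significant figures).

k_x ≈ 43 mm

Split into non-overlapping primitives; take the origin at the lower-left of the bounding box.
Vertical leg: 14 × 135, A = 1 890 mm², y = 67.5 mm, Ī = 2 870 438 mm⁴.
Horizontal leg (remainder): 46 × 14, A = 644 mm², y = 7 mm, Ī = 10 519 mm⁴.
Centroid: ȳ = ΣA·y / ΣA = 52.12 mm.
Transfer each piece to the horizontal centroidal axis using Ī + A·d² with d = y − 52.12:
  vertical leg: d = 15.38 mm → contributes +3 317 256 mm⁴
  horizontal leg (remainder): d = -45.12 mm → contributes +1 321 834 mm⁴
Total I = 4 639 090 mm⁴.
Radius of gyration: k = √(I/A) = √(4 639 090 / 2 534) = 42.79 mm.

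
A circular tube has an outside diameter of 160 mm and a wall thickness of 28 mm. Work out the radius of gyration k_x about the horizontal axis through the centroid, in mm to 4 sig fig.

k_x ≈ 47.71 mm

Treat the section as a set of non-overlapping primitives; coordinates are from the bounding-box lower-left.
Outer circle: ⌀160, A = 20106.2 mm², y = 80 mm, Ī = 32 169 909 mm⁴.
Bore (subtracted): ⌀104, A = 8494.87 mm², y = 80 mm, Ī = 5 742 530 mm⁴.
By symmetry the centroid is at mid-height, ȳ = 80 mm.
All pieces are centred on the horizontal axis through the centroid, so I = ΣĪ (holes subtracted) = 26 427 379 mm⁴.
Radius of gyration: k = √(I/A) = √(26 427 379 / 11611.3) = 47.7074 mm.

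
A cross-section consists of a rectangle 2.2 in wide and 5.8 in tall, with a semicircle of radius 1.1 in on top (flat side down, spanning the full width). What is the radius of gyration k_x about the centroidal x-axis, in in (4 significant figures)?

k_x ≈ 1.931 in

Break the section into simple shapes (no overlaps), measuring from the bottom-left corner of the bounding box.
Rectangular body: 2.2 × 5.8, A = 12.76 in², y = 2.9 in, Ī = 35.7705 in⁴.
Semicircular cap: semicircle r = 1.1, A = 1.90066 in², y = 6.26685 in, Ī = 0.160695 in⁴.
Centroid: ȳ = ΣA·y / ΣA = 3.33649 in.
Transfer each piece to the centroidal x-axis using Ī + A·d² with d = y − 3.33649:
  rectangular body: d = -0.436492 in → contributes +38.2016 in⁴
  semicircular cap: d = 2.93036 in → contributes +16.4817 in⁴
Total I = 54.6834 in⁴.
Radius of gyration: k = √(I/A) = √(54.6834 / 14.6607) = 1.9313 in.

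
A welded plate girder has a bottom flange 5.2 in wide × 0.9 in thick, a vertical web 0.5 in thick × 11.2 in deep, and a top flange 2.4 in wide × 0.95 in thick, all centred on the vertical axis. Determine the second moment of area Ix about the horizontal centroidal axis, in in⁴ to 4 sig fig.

Ix ≈ 297.8 in⁴

Split into non-overlapping primitives; take the origin at the lower-left of the bounding box.
Bottom plate: 5.2 × 0.9, A = 4.68 in², y = 0.45 in, Ī = 0.3159 in⁴.
Web plate: 0.5 × 11.2, A = 5.6 in², y = 6.5 in, Ī = 58.5387 in⁴.
Top plate: 2.4 × 0.95, A = 2.28 in², y = 12.575 in, Ī = 0.171475 in⁴.
Centroid: ȳ = ΣA·y / ΣA = 5.34849 in.
Transfer each piece to the horizontal centroidal axis using Ī + A·d² with d = y − 5.34849:
  bottom plate: d = -4.89849 in → contributes +112.613 in⁴
  web plate: d = 1.15151 in → contributes +65.9642 in⁴
  top plate: d = 7.22651 in → contributes +119.239 in⁴
Total I = 297.816 in⁴.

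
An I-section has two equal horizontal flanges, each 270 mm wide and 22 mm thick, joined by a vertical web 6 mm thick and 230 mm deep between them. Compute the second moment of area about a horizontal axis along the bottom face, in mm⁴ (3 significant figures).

I_base ≈ 4.44 × 10⁸ mm⁴

Decompose the section into non-overlapping parts with the origin at the bottom-left of its bounding rectangle.
Bottom flange: 270 × 22, A = 5 940 mm², y = 11 mm, Ī = 239 580 mm⁴.
Web: 6 × 230, A = 1 380 mm², y = 137 mm, Ī = 6 083 500 mm⁴.
Top flange: 270 × 22, A = 5 940 mm², y = 263 mm, Ī = 239 580 mm⁴.
Transfer each piece to the bottom edge using Ī + A·d² with d = y − 0:
  bottom flange: d = 11 mm → contributes +958 320 mm⁴
  web: d = 137 mm → contributes +31 984 720 mm⁴
  top flange: d = 263 mm → contributes +411 103 440 mm⁴
Total I = 444 046 480 mm⁴.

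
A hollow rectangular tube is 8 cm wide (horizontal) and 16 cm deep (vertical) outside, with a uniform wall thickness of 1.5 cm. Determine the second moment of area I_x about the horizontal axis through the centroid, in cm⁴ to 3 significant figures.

Treat the section as a set of non-overlapping primitives; coordinates are from the bounding-box lower-left.
Outer rectangle: 8 × 16, A = 128 cm², y = 8 cm, Ī = 2730.7 cm⁴.
Inner void (subtracted): 5 × 13, A = 65 cm², y = 8 cm, Ī = 915.42 cm⁴.
By symmetry the centroid is at mid-height, ȳ = 8 cm.
All pieces are centred on the horizontal axis through the centroid, so I = ΣĪ (holes subtracted) = 1815.3 cm⁴.

I_x ≈ 1820 cm⁴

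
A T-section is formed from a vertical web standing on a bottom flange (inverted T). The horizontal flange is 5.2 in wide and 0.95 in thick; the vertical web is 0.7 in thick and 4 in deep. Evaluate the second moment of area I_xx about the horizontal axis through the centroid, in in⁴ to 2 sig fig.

I_xx ≈ 15 in⁴

Treat the section as a set of non-overlapping primitives; coordinates are from the bounding-box lower-left.
Flange: 5.2 × 0.95, A = 4.94 in², y = 0.475 in, Ī = 0.3715 in⁴.
Web: 0.7 × 4, A = 2.8 in², y = 2.95 in, Ī = 3.733 in⁴.
Centroid: ȳ = ΣA·y / ΣA = 1.37 in.
Transfer each piece to the horizontal axis through the centroid using Ī + A·d² with d = y − 1.37:
  flange: d = -0.8953 in → contributes +4.332 in⁴
  web: d = 1.58 in → contributes +10.72 in⁴
Total I = 15.05 in⁴.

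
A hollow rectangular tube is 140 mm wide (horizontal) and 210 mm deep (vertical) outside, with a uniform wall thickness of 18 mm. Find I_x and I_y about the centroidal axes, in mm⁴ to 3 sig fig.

I_x ≈ 6.24 × 10⁷ mm⁴, I_y ≈ 3.17 × 10⁷ mm⁴

Decompose the section into non-overlapping parts with the origin at the bottom-left of its bounding rectangle.
Outer rectangle: 140 × 210, A = 29 400 mm², y = 105 mm, Ī = 108 045 000 mm⁴.
Inner void (subtracted): 104 × 174, A = 18 096 mm², y = 105 mm, Ī = 45 656 208 mm⁴.
By symmetry the centroid is at mid-height, ȳ = 105 mm.
All pieces are centred on the centroidal x-axis, so I = ΣĪ (holes subtracted) = 62 388 792 mm⁴.
Repeating about the centroidal y-axis gives I_y = 31 709 472 mm⁴.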